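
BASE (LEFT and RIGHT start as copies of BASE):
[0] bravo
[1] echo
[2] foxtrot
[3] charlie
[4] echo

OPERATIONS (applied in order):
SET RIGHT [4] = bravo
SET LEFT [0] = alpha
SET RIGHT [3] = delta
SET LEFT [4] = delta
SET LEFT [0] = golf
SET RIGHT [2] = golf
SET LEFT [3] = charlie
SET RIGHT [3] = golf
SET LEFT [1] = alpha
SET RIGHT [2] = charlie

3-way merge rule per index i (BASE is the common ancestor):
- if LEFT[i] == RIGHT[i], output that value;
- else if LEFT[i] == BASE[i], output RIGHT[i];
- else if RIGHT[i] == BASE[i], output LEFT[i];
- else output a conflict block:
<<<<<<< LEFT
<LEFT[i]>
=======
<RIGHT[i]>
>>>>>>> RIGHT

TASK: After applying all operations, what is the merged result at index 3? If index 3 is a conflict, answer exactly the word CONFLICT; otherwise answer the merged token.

Answer: golf

Derivation:
Final LEFT:  [golf, alpha, foxtrot, charlie, delta]
Final RIGHT: [bravo, echo, charlie, golf, bravo]
i=0: L=golf, R=bravo=BASE -> take LEFT -> golf
i=1: L=alpha, R=echo=BASE -> take LEFT -> alpha
i=2: L=foxtrot=BASE, R=charlie -> take RIGHT -> charlie
i=3: L=charlie=BASE, R=golf -> take RIGHT -> golf
i=4: BASE=echo L=delta R=bravo all differ -> CONFLICT
Index 3 -> golf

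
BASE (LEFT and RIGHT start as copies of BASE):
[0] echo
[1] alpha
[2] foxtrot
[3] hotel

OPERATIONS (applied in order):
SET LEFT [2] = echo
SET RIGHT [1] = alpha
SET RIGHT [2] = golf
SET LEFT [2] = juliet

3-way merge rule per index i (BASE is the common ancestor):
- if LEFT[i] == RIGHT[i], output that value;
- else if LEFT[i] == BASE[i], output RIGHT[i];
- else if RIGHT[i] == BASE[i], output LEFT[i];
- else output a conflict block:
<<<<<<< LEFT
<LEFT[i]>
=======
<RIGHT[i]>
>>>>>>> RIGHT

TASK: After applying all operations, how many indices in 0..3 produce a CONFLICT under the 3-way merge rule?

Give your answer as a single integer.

Final LEFT:  [echo, alpha, juliet, hotel]
Final RIGHT: [echo, alpha, golf, hotel]
i=0: L=echo R=echo -> agree -> echo
i=1: L=alpha R=alpha -> agree -> alpha
i=2: BASE=foxtrot L=juliet R=golf all differ -> CONFLICT
i=3: L=hotel R=hotel -> agree -> hotel
Conflict count: 1

Answer: 1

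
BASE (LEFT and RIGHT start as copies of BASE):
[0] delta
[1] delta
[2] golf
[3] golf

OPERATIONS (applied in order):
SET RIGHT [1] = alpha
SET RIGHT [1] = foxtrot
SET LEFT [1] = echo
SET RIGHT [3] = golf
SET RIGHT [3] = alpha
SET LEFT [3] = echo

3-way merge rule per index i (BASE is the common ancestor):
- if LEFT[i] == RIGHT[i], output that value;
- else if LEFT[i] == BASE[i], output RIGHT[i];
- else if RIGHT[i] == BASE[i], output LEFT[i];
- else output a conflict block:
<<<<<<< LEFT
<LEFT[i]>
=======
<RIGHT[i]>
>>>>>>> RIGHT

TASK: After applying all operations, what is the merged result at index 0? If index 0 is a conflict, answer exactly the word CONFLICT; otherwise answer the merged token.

Final LEFT:  [delta, echo, golf, echo]
Final RIGHT: [delta, foxtrot, golf, alpha]
i=0: L=delta R=delta -> agree -> delta
i=1: BASE=delta L=echo R=foxtrot all differ -> CONFLICT
i=2: L=golf R=golf -> agree -> golf
i=3: BASE=golf L=echo R=alpha all differ -> CONFLICT
Index 0 -> delta

Answer: delta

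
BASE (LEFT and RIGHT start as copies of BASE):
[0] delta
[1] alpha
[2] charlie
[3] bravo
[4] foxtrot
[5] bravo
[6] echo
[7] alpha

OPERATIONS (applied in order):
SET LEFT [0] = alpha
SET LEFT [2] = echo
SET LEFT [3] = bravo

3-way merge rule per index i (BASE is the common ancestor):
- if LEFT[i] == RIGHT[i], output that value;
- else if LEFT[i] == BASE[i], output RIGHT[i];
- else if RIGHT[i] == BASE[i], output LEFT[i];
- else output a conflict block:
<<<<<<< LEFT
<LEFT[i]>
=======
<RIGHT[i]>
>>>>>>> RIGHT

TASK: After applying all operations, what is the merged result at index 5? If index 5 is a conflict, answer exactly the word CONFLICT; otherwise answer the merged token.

Answer: bravo

Derivation:
Final LEFT:  [alpha, alpha, echo, bravo, foxtrot, bravo, echo, alpha]
Final RIGHT: [delta, alpha, charlie, bravo, foxtrot, bravo, echo, alpha]
i=0: L=alpha, R=delta=BASE -> take LEFT -> alpha
i=1: L=alpha R=alpha -> agree -> alpha
i=2: L=echo, R=charlie=BASE -> take LEFT -> echo
i=3: L=bravo R=bravo -> agree -> bravo
i=4: L=foxtrot R=foxtrot -> agree -> foxtrot
i=5: L=bravo R=bravo -> agree -> bravo
i=6: L=echo R=echo -> agree -> echo
i=7: L=alpha R=alpha -> agree -> alpha
Index 5 -> bravo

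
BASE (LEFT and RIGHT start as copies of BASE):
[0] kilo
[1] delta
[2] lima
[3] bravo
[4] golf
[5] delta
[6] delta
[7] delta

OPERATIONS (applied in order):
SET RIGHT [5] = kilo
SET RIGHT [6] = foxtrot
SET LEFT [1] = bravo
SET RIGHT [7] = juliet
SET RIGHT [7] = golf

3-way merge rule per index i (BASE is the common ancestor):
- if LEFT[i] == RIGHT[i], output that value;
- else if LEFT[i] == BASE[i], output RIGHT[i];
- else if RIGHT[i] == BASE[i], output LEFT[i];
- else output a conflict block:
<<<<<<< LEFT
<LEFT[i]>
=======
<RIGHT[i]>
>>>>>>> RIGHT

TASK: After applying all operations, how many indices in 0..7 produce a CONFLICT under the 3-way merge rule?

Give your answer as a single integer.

Answer: 0

Derivation:
Final LEFT:  [kilo, bravo, lima, bravo, golf, delta, delta, delta]
Final RIGHT: [kilo, delta, lima, bravo, golf, kilo, foxtrot, golf]
i=0: L=kilo R=kilo -> agree -> kilo
i=1: L=bravo, R=delta=BASE -> take LEFT -> bravo
i=2: L=lima R=lima -> agree -> lima
i=3: L=bravo R=bravo -> agree -> bravo
i=4: L=golf R=golf -> agree -> golf
i=5: L=delta=BASE, R=kilo -> take RIGHT -> kilo
i=6: L=delta=BASE, R=foxtrot -> take RIGHT -> foxtrot
i=7: L=delta=BASE, R=golf -> take RIGHT -> golf
Conflict count: 0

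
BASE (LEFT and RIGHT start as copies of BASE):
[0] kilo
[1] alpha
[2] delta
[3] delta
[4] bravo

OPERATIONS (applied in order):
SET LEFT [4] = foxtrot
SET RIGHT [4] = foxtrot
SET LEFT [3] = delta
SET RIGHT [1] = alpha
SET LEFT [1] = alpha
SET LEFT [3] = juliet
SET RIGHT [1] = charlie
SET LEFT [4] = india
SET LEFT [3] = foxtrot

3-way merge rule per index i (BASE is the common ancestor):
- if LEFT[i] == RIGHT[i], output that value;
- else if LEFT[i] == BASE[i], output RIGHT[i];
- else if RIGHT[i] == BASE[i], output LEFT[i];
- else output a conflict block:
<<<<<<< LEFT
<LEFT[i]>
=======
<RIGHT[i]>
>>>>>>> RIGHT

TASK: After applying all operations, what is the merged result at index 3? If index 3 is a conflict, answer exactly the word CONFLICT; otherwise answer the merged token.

Answer: foxtrot

Derivation:
Final LEFT:  [kilo, alpha, delta, foxtrot, india]
Final RIGHT: [kilo, charlie, delta, delta, foxtrot]
i=0: L=kilo R=kilo -> agree -> kilo
i=1: L=alpha=BASE, R=charlie -> take RIGHT -> charlie
i=2: L=delta R=delta -> agree -> delta
i=3: L=foxtrot, R=delta=BASE -> take LEFT -> foxtrot
i=4: BASE=bravo L=india R=foxtrot all differ -> CONFLICT
Index 3 -> foxtrot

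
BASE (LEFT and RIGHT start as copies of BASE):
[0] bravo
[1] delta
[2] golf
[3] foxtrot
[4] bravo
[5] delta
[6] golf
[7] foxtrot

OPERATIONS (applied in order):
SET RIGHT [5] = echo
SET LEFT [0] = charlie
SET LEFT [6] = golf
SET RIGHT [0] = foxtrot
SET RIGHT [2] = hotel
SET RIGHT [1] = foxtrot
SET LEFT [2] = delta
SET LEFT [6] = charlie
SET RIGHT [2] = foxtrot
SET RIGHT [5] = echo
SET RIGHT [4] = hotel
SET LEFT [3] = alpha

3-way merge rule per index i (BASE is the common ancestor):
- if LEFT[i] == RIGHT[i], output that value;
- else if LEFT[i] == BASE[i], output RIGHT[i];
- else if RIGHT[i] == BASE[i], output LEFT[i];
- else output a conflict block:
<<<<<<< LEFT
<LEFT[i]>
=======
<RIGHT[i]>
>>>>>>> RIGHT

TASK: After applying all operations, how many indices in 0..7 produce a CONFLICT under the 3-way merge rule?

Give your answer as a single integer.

Answer: 2

Derivation:
Final LEFT:  [charlie, delta, delta, alpha, bravo, delta, charlie, foxtrot]
Final RIGHT: [foxtrot, foxtrot, foxtrot, foxtrot, hotel, echo, golf, foxtrot]
i=0: BASE=bravo L=charlie R=foxtrot all differ -> CONFLICT
i=1: L=delta=BASE, R=foxtrot -> take RIGHT -> foxtrot
i=2: BASE=golf L=delta R=foxtrot all differ -> CONFLICT
i=3: L=alpha, R=foxtrot=BASE -> take LEFT -> alpha
i=4: L=bravo=BASE, R=hotel -> take RIGHT -> hotel
i=5: L=delta=BASE, R=echo -> take RIGHT -> echo
i=6: L=charlie, R=golf=BASE -> take LEFT -> charlie
i=7: L=foxtrot R=foxtrot -> agree -> foxtrot
Conflict count: 2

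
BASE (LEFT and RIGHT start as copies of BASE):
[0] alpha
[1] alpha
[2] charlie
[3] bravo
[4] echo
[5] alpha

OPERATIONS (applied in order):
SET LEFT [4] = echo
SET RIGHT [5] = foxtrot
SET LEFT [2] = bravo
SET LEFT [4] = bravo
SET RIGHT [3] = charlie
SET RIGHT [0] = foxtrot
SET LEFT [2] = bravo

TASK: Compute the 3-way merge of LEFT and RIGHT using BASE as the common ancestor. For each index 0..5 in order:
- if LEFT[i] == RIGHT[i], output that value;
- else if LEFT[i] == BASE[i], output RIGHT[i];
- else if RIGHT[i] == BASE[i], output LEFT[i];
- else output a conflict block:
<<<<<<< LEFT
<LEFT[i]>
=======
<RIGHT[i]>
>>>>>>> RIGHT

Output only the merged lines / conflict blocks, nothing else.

Final LEFT:  [alpha, alpha, bravo, bravo, bravo, alpha]
Final RIGHT: [foxtrot, alpha, charlie, charlie, echo, foxtrot]
i=0: L=alpha=BASE, R=foxtrot -> take RIGHT -> foxtrot
i=1: L=alpha R=alpha -> agree -> alpha
i=2: L=bravo, R=charlie=BASE -> take LEFT -> bravo
i=3: L=bravo=BASE, R=charlie -> take RIGHT -> charlie
i=4: L=bravo, R=echo=BASE -> take LEFT -> bravo
i=5: L=alpha=BASE, R=foxtrot -> take RIGHT -> foxtrot

Answer: foxtrot
alpha
bravo
charlie
bravo
foxtrot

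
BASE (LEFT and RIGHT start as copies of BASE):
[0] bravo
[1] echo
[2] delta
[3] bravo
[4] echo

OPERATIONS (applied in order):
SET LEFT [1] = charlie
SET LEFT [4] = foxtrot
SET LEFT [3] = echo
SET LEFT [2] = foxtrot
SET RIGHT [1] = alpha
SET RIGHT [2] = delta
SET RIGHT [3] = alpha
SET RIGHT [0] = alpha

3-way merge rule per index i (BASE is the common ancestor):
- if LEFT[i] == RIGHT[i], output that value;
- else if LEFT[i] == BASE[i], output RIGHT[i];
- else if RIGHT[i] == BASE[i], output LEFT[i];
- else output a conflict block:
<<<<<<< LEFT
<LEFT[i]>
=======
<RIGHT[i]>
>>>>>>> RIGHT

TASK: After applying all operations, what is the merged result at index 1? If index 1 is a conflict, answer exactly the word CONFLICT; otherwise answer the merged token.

Final LEFT:  [bravo, charlie, foxtrot, echo, foxtrot]
Final RIGHT: [alpha, alpha, delta, alpha, echo]
i=0: L=bravo=BASE, R=alpha -> take RIGHT -> alpha
i=1: BASE=echo L=charlie R=alpha all differ -> CONFLICT
i=2: L=foxtrot, R=delta=BASE -> take LEFT -> foxtrot
i=3: BASE=bravo L=echo R=alpha all differ -> CONFLICT
i=4: L=foxtrot, R=echo=BASE -> take LEFT -> foxtrot
Index 1 -> CONFLICT

Answer: CONFLICT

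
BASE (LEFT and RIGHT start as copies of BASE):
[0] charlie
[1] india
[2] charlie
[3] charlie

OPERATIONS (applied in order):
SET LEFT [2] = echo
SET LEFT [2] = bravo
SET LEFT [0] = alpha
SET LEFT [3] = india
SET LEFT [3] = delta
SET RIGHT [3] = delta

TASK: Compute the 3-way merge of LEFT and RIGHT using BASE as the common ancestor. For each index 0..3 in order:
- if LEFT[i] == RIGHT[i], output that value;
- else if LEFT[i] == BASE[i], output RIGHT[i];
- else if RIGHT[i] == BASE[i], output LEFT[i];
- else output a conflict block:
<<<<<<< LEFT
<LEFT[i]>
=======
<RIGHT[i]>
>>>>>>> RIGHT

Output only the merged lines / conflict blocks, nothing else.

Final LEFT:  [alpha, india, bravo, delta]
Final RIGHT: [charlie, india, charlie, delta]
i=0: L=alpha, R=charlie=BASE -> take LEFT -> alpha
i=1: L=india R=india -> agree -> india
i=2: L=bravo, R=charlie=BASE -> take LEFT -> bravo
i=3: L=delta R=delta -> agree -> delta

Answer: alpha
india
bravo
delta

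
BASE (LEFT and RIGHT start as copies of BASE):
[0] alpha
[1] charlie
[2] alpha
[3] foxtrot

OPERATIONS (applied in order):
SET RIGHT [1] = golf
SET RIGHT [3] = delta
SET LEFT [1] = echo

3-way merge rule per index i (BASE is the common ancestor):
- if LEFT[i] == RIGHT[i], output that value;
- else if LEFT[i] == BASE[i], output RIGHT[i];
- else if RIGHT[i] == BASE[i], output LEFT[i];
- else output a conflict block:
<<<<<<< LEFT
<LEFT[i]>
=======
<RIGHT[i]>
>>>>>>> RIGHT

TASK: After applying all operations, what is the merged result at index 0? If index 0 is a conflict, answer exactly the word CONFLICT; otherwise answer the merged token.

Final LEFT:  [alpha, echo, alpha, foxtrot]
Final RIGHT: [alpha, golf, alpha, delta]
i=0: L=alpha R=alpha -> agree -> alpha
i=1: BASE=charlie L=echo R=golf all differ -> CONFLICT
i=2: L=alpha R=alpha -> agree -> alpha
i=3: L=foxtrot=BASE, R=delta -> take RIGHT -> delta
Index 0 -> alpha

Answer: alpha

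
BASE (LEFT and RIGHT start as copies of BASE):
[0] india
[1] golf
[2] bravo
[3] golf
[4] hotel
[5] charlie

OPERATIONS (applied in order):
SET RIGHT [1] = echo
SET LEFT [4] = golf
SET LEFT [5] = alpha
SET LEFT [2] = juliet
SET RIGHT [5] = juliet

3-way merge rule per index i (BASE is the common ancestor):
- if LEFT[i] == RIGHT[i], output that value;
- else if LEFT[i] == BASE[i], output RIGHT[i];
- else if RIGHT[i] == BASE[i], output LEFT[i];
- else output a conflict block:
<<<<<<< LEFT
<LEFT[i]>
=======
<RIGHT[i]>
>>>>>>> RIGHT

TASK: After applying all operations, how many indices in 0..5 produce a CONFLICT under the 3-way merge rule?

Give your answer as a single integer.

Answer: 1

Derivation:
Final LEFT:  [india, golf, juliet, golf, golf, alpha]
Final RIGHT: [india, echo, bravo, golf, hotel, juliet]
i=0: L=india R=india -> agree -> india
i=1: L=golf=BASE, R=echo -> take RIGHT -> echo
i=2: L=juliet, R=bravo=BASE -> take LEFT -> juliet
i=3: L=golf R=golf -> agree -> golf
i=4: L=golf, R=hotel=BASE -> take LEFT -> golf
i=5: BASE=charlie L=alpha R=juliet all differ -> CONFLICT
Conflict count: 1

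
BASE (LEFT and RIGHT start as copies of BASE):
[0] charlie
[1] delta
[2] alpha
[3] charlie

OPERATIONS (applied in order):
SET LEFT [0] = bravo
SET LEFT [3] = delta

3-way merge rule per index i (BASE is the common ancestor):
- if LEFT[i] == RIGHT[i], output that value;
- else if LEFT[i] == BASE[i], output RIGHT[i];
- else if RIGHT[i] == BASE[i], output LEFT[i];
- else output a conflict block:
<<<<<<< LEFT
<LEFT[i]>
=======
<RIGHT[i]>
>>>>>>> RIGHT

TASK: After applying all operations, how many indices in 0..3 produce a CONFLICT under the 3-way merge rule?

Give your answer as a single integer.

Final LEFT:  [bravo, delta, alpha, delta]
Final RIGHT: [charlie, delta, alpha, charlie]
i=0: L=bravo, R=charlie=BASE -> take LEFT -> bravo
i=1: L=delta R=delta -> agree -> delta
i=2: L=alpha R=alpha -> agree -> alpha
i=3: L=delta, R=charlie=BASE -> take LEFT -> delta
Conflict count: 0

Answer: 0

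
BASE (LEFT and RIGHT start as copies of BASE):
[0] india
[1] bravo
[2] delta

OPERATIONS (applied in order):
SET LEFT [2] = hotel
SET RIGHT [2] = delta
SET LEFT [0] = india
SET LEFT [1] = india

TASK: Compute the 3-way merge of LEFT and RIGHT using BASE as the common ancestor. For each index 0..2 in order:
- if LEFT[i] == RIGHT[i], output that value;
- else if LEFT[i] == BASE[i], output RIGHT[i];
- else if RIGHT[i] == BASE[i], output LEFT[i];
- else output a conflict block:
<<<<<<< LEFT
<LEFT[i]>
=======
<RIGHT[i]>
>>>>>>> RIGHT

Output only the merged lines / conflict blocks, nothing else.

Final LEFT:  [india, india, hotel]
Final RIGHT: [india, bravo, delta]
i=0: L=india R=india -> agree -> india
i=1: L=india, R=bravo=BASE -> take LEFT -> india
i=2: L=hotel, R=delta=BASE -> take LEFT -> hotel

Answer: india
india
hotel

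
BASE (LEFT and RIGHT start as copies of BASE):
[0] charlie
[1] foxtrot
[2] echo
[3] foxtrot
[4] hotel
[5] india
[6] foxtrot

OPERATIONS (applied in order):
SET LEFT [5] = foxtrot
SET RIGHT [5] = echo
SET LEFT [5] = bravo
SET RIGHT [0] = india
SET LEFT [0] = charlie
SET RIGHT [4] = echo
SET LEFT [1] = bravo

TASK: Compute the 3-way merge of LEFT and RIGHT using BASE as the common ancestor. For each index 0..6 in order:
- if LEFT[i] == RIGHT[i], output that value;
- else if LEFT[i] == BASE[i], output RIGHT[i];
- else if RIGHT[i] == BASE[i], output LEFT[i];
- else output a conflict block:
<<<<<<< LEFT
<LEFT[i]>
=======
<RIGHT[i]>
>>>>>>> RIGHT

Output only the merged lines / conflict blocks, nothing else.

Answer: india
bravo
echo
foxtrot
echo
<<<<<<< LEFT
bravo
=======
echo
>>>>>>> RIGHT
foxtrot

Derivation:
Final LEFT:  [charlie, bravo, echo, foxtrot, hotel, bravo, foxtrot]
Final RIGHT: [india, foxtrot, echo, foxtrot, echo, echo, foxtrot]
i=0: L=charlie=BASE, R=india -> take RIGHT -> india
i=1: L=bravo, R=foxtrot=BASE -> take LEFT -> bravo
i=2: L=echo R=echo -> agree -> echo
i=3: L=foxtrot R=foxtrot -> agree -> foxtrot
i=4: L=hotel=BASE, R=echo -> take RIGHT -> echo
i=5: BASE=india L=bravo R=echo all differ -> CONFLICT
i=6: L=foxtrot R=foxtrot -> agree -> foxtrot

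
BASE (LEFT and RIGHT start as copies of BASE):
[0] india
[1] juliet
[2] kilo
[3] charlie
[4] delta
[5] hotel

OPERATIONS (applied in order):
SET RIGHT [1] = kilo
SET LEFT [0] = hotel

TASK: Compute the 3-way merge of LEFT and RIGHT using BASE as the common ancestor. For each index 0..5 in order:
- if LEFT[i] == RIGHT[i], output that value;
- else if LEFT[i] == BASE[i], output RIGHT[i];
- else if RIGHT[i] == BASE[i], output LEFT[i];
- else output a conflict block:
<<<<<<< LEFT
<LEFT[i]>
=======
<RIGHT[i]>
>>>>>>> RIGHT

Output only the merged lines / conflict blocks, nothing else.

Final LEFT:  [hotel, juliet, kilo, charlie, delta, hotel]
Final RIGHT: [india, kilo, kilo, charlie, delta, hotel]
i=0: L=hotel, R=india=BASE -> take LEFT -> hotel
i=1: L=juliet=BASE, R=kilo -> take RIGHT -> kilo
i=2: L=kilo R=kilo -> agree -> kilo
i=3: L=charlie R=charlie -> agree -> charlie
i=4: L=delta R=delta -> agree -> delta
i=5: L=hotel R=hotel -> agree -> hotel

Answer: hotel
kilo
kilo
charlie
delta
hotel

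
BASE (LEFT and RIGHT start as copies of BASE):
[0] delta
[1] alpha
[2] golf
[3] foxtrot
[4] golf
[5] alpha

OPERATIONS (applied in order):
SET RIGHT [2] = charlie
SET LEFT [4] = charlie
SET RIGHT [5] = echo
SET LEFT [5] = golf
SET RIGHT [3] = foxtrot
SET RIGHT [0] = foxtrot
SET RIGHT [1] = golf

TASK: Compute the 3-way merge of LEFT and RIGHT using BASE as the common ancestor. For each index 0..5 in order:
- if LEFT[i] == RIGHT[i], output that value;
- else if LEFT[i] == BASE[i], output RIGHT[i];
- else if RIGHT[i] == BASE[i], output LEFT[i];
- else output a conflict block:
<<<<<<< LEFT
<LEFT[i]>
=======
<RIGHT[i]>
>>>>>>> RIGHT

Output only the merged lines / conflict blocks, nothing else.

Final LEFT:  [delta, alpha, golf, foxtrot, charlie, golf]
Final RIGHT: [foxtrot, golf, charlie, foxtrot, golf, echo]
i=0: L=delta=BASE, R=foxtrot -> take RIGHT -> foxtrot
i=1: L=alpha=BASE, R=golf -> take RIGHT -> golf
i=2: L=golf=BASE, R=charlie -> take RIGHT -> charlie
i=3: L=foxtrot R=foxtrot -> agree -> foxtrot
i=4: L=charlie, R=golf=BASE -> take LEFT -> charlie
i=5: BASE=alpha L=golf R=echo all differ -> CONFLICT

Answer: foxtrot
golf
charlie
foxtrot
charlie
<<<<<<< LEFT
golf
=======
echo
>>>>>>> RIGHT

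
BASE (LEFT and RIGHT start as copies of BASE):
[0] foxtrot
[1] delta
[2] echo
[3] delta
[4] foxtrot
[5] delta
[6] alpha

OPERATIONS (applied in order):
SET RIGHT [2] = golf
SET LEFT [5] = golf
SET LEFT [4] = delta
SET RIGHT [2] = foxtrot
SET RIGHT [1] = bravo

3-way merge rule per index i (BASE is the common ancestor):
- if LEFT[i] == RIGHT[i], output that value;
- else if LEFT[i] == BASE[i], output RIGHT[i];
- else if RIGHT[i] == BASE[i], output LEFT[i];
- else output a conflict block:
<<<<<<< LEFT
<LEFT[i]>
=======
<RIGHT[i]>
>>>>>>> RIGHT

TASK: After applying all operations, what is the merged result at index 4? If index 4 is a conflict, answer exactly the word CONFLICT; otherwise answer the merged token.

Final LEFT:  [foxtrot, delta, echo, delta, delta, golf, alpha]
Final RIGHT: [foxtrot, bravo, foxtrot, delta, foxtrot, delta, alpha]
i=0: L=foxtrot R=foxtrot -> agree -> foxtrot
i=1: L=delta=BASE, R=bravo -> take RIGHT -> bravo
i=2: L=echo=BASE, R=foxtrot -> take RIGHT -> foxtrot
i=3: L=delta R=delta -> agree -> delta
i=4: L=delta, R=foxtrot=BASE -> take LEFT -> delta
i=5: L=golf, R=delta=BASE -> take LEFT -> golf
i=6: L=alpha R=alpha -> agree -> alpha
Index 4 -> delta

Answer: delta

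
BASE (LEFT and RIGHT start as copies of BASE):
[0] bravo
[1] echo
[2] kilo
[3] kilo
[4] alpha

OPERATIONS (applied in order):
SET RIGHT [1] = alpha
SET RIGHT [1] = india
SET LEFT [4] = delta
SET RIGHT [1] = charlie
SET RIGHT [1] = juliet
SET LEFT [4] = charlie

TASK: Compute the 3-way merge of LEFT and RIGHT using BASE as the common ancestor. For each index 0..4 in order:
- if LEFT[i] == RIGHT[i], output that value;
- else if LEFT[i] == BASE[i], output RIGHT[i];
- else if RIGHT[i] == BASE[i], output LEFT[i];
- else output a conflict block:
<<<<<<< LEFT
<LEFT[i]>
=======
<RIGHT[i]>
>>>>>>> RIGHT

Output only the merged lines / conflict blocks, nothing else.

Answer: bravo
juliet
kilo
kilo
charlie

Derivation:
Final LEFT:  [bravo, echo, kilo, kilo, charlie]
Final RIGHT: [bravo, juliet, kilo, kilo, alpha]
i=0: L=bravo R=bravo -> agree -> bravo
i=1: L=echo=BASE, R=juliet -> take RIGHT -> juliet
i=2: L=kilo R=kilo -> agree -> kilo
i=3: L=kilo R=kilo -> agree -> kilo
i=4: L=charlie, R=alpha=BASE -> take LEFT -> charlie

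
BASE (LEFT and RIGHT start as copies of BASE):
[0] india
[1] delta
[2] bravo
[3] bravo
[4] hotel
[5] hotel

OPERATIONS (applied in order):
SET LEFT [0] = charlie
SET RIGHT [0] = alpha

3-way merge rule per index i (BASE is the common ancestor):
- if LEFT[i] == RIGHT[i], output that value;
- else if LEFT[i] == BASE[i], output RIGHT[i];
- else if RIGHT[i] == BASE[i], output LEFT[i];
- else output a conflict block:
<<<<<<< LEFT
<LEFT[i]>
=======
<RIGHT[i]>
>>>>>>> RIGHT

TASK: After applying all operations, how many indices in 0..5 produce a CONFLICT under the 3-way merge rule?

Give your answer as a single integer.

Answer: 1

Derivation:
Final LEFT:  [charlie, delta, bravo, bravo, hotel, hotel]
Final RIGHT: [alpha, delta, bravo, bravo, hotel, hotel]
i=0: BASE=india L=charlie R=alpha all differ -> CONFLICT
i=1: L=delta R=delta -> agree -> delta
i=2: L=bravo R=bravo -> agree -> bravo
i=3: L=bravo R=bravo -> agree -> bravo
i=4: L=hotel R=hotel -> agree -> hotel
i=5: L=hotel R=hotel -> agree -> hotel
Conflict count: 1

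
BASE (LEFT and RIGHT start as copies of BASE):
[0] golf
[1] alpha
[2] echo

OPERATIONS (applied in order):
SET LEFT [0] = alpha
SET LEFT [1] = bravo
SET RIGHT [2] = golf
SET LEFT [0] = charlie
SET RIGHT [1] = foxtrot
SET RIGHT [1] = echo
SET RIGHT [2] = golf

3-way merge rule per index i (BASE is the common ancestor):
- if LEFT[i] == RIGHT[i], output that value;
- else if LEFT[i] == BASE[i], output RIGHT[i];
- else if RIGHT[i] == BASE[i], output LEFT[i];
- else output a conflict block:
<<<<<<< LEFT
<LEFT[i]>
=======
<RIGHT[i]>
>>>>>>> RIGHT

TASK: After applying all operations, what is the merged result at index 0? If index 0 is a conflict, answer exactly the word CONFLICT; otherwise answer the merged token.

Answer: charlie

Derivation:
Final LEFT:  [charlie, bravo, echo]
Final RIGHT: [golf, echo, golf]
i=0: L=charlie, R=golf=BASE -> take LEFT -> charlie
i=1: BASE=alpha L=bravo R=echo all differ -> CONFLICT
i=2: L=echo=BASE, R=golf -> take RIGHT -> golf
Index 0 -> charlie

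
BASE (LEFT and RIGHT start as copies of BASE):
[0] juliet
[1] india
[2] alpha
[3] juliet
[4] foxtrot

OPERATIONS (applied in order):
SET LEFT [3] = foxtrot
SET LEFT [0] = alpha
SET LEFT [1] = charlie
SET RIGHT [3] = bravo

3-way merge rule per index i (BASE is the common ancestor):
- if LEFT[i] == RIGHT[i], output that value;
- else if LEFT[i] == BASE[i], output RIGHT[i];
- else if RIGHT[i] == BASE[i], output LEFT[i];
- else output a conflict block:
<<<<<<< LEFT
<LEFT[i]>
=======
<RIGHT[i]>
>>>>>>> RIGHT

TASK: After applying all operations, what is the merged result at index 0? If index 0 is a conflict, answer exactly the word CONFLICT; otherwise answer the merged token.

Answer: alpha

Derivation:
Final LEFT:  [alpha, charlie, alpha, foxtrot, foxtrot]
Final RIGHT: [juliet, india, alpha, bravo, foxtrot]
i=0: L=alpha, R=juliet=BASE -> take LEFT -> alpha
i=1: L=charlie, R=india=BASE -> take LEFT -> charlie
i=2: L=alpha R=alpha -> agree -> alpha
i=3: BASE=juliet L=foxtrot R=bravo all differ -> CONFLICT
i=4: L=foxtrot R=foxtrot -> agree -> foxtrot
Index 0 -> alpha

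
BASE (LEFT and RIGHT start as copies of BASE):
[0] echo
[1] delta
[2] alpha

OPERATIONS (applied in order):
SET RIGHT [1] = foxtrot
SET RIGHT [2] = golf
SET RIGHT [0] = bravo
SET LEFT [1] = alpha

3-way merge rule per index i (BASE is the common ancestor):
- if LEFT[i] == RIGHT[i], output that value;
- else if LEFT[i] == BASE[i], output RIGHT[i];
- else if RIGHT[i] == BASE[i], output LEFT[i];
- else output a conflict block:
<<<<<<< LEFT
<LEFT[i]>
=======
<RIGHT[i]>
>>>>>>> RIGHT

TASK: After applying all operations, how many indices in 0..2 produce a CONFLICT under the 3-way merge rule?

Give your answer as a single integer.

Answer: 1

Derivation:
Final LEFT:  [echo, alpha, alpha]
Final RIGHT: [bravo, foxtrot, golf]
i=0: L=echo=BASE, R=bravo -> take RIGHT -> bravo
i=1: BASE=delta L=alpha R=foxtrot all differ -> CONFLICT
i=2: L=alpha=BASE, R=golf -> take RIGHT -> golf
Conflict count: 1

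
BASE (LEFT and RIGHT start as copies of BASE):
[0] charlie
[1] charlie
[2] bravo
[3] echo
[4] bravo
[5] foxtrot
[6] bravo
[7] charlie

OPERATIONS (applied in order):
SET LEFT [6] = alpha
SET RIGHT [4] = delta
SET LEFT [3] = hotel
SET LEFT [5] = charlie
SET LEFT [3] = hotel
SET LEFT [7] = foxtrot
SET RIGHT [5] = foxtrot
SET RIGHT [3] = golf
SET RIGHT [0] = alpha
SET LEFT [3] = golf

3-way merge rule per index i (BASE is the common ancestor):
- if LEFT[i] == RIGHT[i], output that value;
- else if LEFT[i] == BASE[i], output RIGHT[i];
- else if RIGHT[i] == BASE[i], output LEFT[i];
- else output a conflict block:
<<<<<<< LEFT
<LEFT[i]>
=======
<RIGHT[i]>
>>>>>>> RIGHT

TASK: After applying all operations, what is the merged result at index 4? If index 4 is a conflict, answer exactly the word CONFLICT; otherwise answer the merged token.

Final LEFT:  [charlie, charlie, bravo, golf, bravo, charlie, alpha, foxtrot]
Final RIGHT: [alpha, charlie, bravo, golf, delta, foxtrot, bravo, charlie]
i=0: L=charlie=BASE, R=alpha -> take RIGHT -> alpha
i=1: L=charlie R=charlie -> agree -> charlie
i=2: L=bravo R=bravo -> agree -> bravo
i=3: L=golf R=golf -> agree -> golf
i=4: L=bravo=BASE, R=delta -> take RIGHT -> delta
i=5: L=charlie, R=foxtrot=BASE -> take LEFT -> charlie
i=6: L=alpha, R=bravo=BASE -> take LEFT -> alpha
i=7: L=foxtrot, R=charlie=BASE -> take LEFT -> foxtrot
Index 4 -> delta

Answer: delta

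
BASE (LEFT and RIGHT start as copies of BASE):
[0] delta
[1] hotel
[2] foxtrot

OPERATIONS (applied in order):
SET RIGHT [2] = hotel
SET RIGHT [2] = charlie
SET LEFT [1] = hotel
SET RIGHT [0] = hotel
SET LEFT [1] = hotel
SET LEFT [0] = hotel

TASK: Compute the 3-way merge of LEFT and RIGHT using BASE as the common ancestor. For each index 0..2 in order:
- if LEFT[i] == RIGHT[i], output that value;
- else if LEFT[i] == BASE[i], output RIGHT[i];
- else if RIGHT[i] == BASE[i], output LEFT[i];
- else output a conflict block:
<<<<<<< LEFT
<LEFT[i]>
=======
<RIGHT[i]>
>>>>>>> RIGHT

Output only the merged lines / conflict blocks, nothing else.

Answer: hotel
hotel
charlie

Derivation:
Final LEFT:  [hotel, hotel, foxtrot]
Final RIGHT: [hotel, hotel, charlie]
i=0: L=hotel R=hotel -> agree -> hotel
i=1: L=hotel R=hotel -> agree -> hotel
i=2: L=foxtrot=BASE, R=charlie -> take RIGHT -> charlie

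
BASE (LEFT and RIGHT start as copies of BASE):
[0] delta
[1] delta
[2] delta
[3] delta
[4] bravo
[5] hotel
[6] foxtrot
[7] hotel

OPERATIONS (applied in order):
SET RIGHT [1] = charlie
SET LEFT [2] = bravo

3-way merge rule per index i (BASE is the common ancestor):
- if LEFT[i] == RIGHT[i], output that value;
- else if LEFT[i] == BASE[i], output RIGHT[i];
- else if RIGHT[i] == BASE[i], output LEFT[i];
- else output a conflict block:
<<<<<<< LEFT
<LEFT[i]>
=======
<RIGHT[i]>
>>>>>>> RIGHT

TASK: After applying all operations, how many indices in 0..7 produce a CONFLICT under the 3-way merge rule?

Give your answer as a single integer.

Final LEFT:  [delta, delta, bravo, delta, bravo, hotel, foxtrot, hotel]
Final RIGHT: [delta, charlie, delta, delta, bravo, hotel, foxtrot, hotel]
i=0: L=delta R=delta -> agree -> delta
i=1: L=delta=BASE, R=charlie -> take RIGHT -> charlie
i=2: L=bravo, R=delta=BASE -> take LEFT -> bravo
i=3: L=delta R=delta -> agree -> delta
i=4: L=bravo R=bravo -> agree -> bravo
i=5: L=hotel R=hotel -> agree -> hotel
i=6: L=foxtrot R=foxtrot -> agree -> foxtrot
i=7: L=hotel R=hotel -> agree -> hotel
Conflict count: 0

Answer: 0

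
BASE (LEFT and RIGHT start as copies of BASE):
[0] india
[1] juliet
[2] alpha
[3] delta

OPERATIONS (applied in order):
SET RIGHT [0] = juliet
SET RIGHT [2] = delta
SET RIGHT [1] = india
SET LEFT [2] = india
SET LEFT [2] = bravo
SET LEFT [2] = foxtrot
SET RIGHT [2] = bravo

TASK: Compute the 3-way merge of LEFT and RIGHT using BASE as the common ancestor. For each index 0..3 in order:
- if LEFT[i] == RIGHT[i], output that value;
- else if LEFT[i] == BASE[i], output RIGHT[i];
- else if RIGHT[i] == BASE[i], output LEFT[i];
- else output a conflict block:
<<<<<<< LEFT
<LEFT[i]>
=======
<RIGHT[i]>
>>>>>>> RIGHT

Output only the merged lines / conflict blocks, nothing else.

Answer: juliet
india
<<<<<<< LEFT
foxtrot
=======
bravo
>>>>>>> RIGHT
delta

Derivation:
Final LEFT:  [india, juliet, foxtrot, delta]
Final RIGHT: [juliet, india, bravo, delta]
i=0: L=india=BASE, R=juliet -> take RIGHT -> juliet
i=1: L=juliet=BASE, R=india -> take RIGHT -> india
i=2: BASE=alpha L=foxtrot R=bravo all differ -> CONFLICT
i=3: L=delta R=delta -> agree -> delta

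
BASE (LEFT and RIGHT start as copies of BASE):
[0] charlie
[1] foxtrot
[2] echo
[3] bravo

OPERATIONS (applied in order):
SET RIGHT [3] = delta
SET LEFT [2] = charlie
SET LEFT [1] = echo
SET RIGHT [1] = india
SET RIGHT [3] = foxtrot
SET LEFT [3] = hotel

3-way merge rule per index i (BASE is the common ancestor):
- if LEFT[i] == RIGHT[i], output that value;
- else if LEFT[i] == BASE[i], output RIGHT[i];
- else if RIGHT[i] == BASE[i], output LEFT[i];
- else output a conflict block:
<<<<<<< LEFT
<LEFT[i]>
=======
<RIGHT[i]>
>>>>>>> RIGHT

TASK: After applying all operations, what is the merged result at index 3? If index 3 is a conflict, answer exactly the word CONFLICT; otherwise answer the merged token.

Answer: CONFLICT

Derivation:
Final LEFT:  [charlie, echo, charlie, hotel]
Final RIGHT: [charlie, india, echo, foxtrot]
i=0: L=charlie R=charlie -> agree -> charlie
i=1: BASE=foxtrot L=echo R=india all differ -> CONFLICT
i=2: L=charlie, R=echo=BASE -> take LEFT -> charlie
i=3: BASE=bravo L=hotel R=foxtrot all differ -> CONFLICT
Index 3 -> CONFLICT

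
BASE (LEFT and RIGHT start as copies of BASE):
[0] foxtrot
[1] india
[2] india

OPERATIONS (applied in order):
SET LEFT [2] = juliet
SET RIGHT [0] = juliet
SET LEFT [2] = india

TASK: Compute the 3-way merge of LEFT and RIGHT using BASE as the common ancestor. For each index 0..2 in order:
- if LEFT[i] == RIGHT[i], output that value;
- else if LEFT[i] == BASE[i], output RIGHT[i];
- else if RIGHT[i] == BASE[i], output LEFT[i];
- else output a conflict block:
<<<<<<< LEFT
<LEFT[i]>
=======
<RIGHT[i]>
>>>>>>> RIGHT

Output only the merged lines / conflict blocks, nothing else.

Final LEFT:  [foxtrot, india, india]
Final RIGHT: [juliet, india, india]
i=0: L=foxtrot=BASE, R=juliet -> take RIGHT -> juliet
i=1: L=india R=india -> agree -> india
i=2: L=india R=india -> agree -> india

Answer: juliet
india
india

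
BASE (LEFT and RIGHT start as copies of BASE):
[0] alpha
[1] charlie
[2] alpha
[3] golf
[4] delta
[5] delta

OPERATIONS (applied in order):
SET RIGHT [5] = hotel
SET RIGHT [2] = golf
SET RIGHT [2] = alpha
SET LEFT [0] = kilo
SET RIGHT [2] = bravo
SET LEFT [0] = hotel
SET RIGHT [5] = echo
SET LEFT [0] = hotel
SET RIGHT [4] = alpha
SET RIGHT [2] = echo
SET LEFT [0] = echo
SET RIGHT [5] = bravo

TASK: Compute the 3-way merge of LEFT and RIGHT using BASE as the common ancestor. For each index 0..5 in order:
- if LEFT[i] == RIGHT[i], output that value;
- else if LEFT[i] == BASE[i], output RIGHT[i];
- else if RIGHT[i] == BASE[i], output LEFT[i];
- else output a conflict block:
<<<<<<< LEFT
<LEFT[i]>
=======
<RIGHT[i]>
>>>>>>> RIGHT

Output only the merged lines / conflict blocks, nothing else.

Final LEFT:  [echo, charlie, alpha, golf, delta, delta]
Final RIGHT: [alpha, charlie, echo, golf, alpha, bravo]
i=0: L=echo, R=alpha=BASE -> take LEFT -> echo
i=1: L=charlie R=charlie -> agree -> charlie
i=2: L=alpha=BASE, R=echo -> take RIGHT -> echo
i=3: L=golf R=golf -> agree -> golf
i=4: L=delta=BASE, R=alpha -> take RIGHT -> alpha
i=5: L=delta=BASE, R=bravo -> take RIGHT -> bravo

Answer: echo
charlie
echo
golf
alpha
bravo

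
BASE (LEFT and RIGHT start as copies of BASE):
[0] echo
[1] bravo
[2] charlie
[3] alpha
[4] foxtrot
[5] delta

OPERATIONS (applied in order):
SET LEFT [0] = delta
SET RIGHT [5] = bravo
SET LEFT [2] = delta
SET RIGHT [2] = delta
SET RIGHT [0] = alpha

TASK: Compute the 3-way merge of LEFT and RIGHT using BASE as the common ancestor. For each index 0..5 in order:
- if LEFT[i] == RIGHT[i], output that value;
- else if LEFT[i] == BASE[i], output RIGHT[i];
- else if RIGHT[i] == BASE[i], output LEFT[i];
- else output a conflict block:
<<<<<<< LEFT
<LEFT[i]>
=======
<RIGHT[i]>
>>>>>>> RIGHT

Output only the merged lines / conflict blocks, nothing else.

Final LEFT:  [delta, bravo, delta, alpha, foxtrot, delta]
Final RIGHT: [alpha, bravo, delta, alpha, foxtrot, bravo]
i=0: BASE=echo L=delta R=alpha all differ -> CONFLICT
i=1: L=bravo R=bravo -> agree -> bravo
i=2: L=delta R=delta -> agree -> delta
i=3: L=alpha R=alpha -> agree -> alpha
i=4: L=foxtrot R=foxtrot -> agree -> foxtrot
i=5: L=delta=BASE, R=bravo -> take RIGHT -> bravo

Answer: <<<<<<< LEFT
delta
=======
alpha
>>>>>>> RIGHT
bravo
delta
alpha
foxtrot
bravo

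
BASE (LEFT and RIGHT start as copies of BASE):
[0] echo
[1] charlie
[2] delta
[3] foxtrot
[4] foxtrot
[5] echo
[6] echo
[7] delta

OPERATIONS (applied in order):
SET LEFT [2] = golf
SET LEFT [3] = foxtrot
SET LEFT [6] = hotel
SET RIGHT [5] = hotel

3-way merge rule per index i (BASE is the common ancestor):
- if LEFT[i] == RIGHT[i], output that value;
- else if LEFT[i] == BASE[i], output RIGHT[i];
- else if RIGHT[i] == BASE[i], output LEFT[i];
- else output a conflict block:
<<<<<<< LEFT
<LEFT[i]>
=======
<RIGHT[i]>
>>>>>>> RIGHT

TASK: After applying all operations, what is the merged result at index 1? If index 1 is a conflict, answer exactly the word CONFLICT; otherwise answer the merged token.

Answer: charlie

Derivation:
Final LEFT:  [echo, charlie, golf, foxtrot, foxtrot, echo, hotel, delta]
Final RIGHT: [echo, charlie, delta, foxtrot, foxtrot, hotel, echo, delta]
i=0: L=echo R=echo -> agree -> echo
i=1: L=charlie R=charlie -> agree -> charlie
i=2: L=golf, R=delta=BASE -> take LEFT -> golf
i=3: L=foxtrot R=foxtrot -> agree -> foxtrot
i=4: L=foxtrot R=foxtrot -> agree -> foxtrot
i=5: L=echo=BASE, R=hotel -> take RIGHT -> hotel
i=6: L=hotel, R=echo=BASE -> take LEFT -> hotel
i=7: L=delta R=delta -> agree -> delta
Index 1 -> charlie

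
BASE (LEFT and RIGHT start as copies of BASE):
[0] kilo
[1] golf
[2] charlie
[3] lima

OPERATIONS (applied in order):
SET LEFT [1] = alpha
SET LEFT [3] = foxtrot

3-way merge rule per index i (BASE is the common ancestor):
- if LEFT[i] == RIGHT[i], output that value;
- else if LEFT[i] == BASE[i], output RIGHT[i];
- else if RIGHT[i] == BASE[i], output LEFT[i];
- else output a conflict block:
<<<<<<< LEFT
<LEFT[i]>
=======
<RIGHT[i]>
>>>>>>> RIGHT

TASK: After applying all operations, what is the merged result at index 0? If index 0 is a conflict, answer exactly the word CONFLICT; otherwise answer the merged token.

Answer: kilo

Derivation:
Final LEFT:  [kilo, alpha, charlie, foxtrot]
Final RIGHT: [kilo, golf, charlie, lima]
i=0: L=kilo R=kilo -> agree -> kilo
i=1: L=alpha, R=golf=BASE -> take LEFT -> alpha
i=2: L=charlie R=charlie -> agree -> charlie
i=3: L=foxtrot, R=lima=BASE -> take LEFT -> foxtrot
Index 0 -> kilo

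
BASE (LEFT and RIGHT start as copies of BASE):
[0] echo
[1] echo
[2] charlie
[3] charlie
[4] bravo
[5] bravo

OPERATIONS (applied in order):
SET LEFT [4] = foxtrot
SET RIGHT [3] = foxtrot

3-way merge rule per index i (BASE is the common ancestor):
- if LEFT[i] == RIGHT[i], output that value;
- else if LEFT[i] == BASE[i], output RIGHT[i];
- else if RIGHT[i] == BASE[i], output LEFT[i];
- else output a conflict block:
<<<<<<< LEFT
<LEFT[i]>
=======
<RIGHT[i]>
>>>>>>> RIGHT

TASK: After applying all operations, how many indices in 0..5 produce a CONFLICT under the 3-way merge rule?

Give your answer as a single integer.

Answer: 0

Derivation:
Final LEFT:  [echo, echo, charlie, charlie, foxtrot, bravo]
Final RIGHT: [echo, echo, charlie, foxtrot, bravo, bravo]
i=0: L=echo R=echo -> agree -> echo
i=1: L=echo R=echo -> agree -> echo
i=2: L=charlie R=charlie -> agree -> charlie
i=3: L=charlie=BASE, R=foxtrot -> take RIGHT -> foxtrot
i=4: L=foxtrot, R=bravo=BASE -> take LEFT -> foxtrot
i=5: L=bravo R=bravo -> agree -> bravo
Conflict count: 0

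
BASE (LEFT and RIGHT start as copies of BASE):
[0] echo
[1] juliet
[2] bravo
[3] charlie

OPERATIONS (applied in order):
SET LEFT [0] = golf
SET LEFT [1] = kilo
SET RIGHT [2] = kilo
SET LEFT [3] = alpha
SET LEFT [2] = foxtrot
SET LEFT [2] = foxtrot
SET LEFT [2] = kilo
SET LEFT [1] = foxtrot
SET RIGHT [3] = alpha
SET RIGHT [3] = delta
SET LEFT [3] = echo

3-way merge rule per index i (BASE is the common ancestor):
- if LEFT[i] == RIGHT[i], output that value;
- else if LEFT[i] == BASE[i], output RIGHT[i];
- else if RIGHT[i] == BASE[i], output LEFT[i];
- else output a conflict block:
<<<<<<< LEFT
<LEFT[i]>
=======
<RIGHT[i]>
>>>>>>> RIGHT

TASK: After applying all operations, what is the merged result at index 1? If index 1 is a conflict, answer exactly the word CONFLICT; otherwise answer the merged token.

Answer: foxtrot

Derivation:
Final LEFT:  [golf, foxtrot, kilo, echo]
Final RIGHT: [echo, juliet, kilo, delta]
i=0: L=golf, R=echo=BASE -> take LEFT -> golf
i=1: L=foxtrot, R=juliet=BASE -> take LEFT -> foxtrot
i=2: L=kilo R=kilo -> agree -> kilo
i=3: BASE=charlie L=echo R=delta all differ -> CONFLICT
Index 1 -> foxtrot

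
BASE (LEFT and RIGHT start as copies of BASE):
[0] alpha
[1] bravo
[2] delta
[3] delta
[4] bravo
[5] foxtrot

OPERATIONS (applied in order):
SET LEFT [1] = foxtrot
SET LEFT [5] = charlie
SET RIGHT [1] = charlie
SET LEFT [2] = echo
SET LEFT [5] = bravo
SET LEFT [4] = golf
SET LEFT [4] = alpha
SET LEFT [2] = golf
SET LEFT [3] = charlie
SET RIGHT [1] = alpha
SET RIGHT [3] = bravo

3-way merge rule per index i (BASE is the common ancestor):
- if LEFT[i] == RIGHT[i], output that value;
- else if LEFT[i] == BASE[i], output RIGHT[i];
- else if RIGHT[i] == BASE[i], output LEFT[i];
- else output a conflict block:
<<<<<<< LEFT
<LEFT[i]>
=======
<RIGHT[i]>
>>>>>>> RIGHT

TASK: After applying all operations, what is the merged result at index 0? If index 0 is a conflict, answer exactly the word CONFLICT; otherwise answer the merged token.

Final LEFT:  [alpha, foxtrot, golf, charlie, alpha, bravo]
Final RIGHT: [alpha, alpha, delta, bravo, bravo, foxtrot]
i=0: L=alpha R=alpha -> agree -> alpha
i=1: BASE=bravo L=foxtrot R=alpha all differ -> CONFLICT
i=2: L=golf, R=delta=BASE -> take LEFT -> golf
i=3: BASE=delta L=charlie R=bravo all differ -> CONFLICT
i=4: L=alpha, R=bravo=BASE -> take LEFT -> alpha
i=5: L=bravo, R=foxtrot=BASE -> take LEFT -> bravo
Index 0 -> alpha

Answer: alpha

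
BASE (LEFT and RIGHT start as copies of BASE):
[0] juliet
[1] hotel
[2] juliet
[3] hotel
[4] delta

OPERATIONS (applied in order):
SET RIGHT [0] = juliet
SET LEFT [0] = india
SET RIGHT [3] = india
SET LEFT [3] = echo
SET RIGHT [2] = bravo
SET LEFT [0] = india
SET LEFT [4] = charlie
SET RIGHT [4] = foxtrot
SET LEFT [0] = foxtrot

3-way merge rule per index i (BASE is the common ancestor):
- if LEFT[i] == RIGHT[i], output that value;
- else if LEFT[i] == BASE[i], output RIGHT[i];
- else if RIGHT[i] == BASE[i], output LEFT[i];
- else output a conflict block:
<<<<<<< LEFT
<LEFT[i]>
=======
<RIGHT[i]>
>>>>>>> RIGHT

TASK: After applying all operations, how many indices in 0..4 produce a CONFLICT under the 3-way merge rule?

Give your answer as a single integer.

Final LEFT:  [foxtrot, hotel, juliet, echo, charlie]
Final RIGHT: [juliet, hotel, bravo, india, foxtrot]
i=0: L=foxtrot, R=juliet=BASE -> take LEFT -> foxtrot
i=1: L=hotel R=hotel -> agree -> hotel
i=2: L=juliet=BASE, R=bravo -> take RIGHT -> bravo
i=3: BASE=hotel L=echo R=india all differ -> CONFLICT
i=4: BASE=delta L=charlie R=foxtrot all differ -> CONFLICT
Conflict count: 2

Answer: 2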